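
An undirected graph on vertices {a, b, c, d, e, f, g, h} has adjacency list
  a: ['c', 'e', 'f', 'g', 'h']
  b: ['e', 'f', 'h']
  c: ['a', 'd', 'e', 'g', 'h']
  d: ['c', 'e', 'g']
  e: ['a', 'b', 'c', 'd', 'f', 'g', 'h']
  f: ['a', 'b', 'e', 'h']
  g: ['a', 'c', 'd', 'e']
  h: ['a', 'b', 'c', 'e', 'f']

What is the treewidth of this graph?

A width-3 tree decomposition is:
Bags: B1 = {c, d, e, g}  B2 = {a, c, e, g}  B3 = {a, c, e, h}  B4 = {a, e, f, h}  B5 = {b, e, f, h}
Tree: B1–B2, B2–B3, B3–B4, B4–B5
The largest bag has 4 vertices, giving width 3; this decomposition certifies tw(G) ≤ 3. On the other hand G contains the 4-clique {c, d, e, g}. A clique must lie in a single bag of any decomposition, so no decomposition can have width below 3. Combining the bounds, tw(G) = 3.

3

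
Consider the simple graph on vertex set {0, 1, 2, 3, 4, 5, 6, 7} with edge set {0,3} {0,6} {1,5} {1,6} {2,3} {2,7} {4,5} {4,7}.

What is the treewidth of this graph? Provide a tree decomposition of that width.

Treewidth 2.
One such decomposition:
Bags: B1 = {4, 5, 7}  B2 = {2, 5, 7}  B3 = {2, 3, 5}  B4 = {0, 3, 5}  B5 = {0, 5, 6}  B6 = {1, 5, 6}
Tree: B1–B2, B2–B3, B3–B4, B4–B5, B5–B6

Every bag has size at most 3, so the width is 3 − 1 = 2 and tw(G) ≤ 2. The edges 5–4–7–2–3–0–6–1–5 form a cycle, so G is not a tree and its treewidth is at least 2. Combining the bounds, tw(G) = 2.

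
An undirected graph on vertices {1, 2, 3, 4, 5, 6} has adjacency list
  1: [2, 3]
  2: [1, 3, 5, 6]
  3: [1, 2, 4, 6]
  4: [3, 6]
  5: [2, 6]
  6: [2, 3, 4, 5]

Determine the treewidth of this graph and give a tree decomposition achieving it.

Treewidth 2.
Bags: B1 = {2, 3, 6}  B2 = {2, 5, 6}  B3 = {1, 2, 3}  B4 = {3, 4, 6}
Tree: B1–B2, B1–B3, B1–B4

Each bag holds 3 vertices, so the decomposition has width 2, which upper-bounds the treewidth. On the other hand G contains the 3-clique {1, 2, 3}. A clique must lie in a single bag of any decomposition, so no decomposition can have width below 2. Therefore the treewidth is 2.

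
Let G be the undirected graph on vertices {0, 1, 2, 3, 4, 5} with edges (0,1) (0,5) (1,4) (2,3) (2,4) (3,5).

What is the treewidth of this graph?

2

A width-2 tree decomposition is:
Bags: B1 = {2, 3, 4}  B2 = {1, 3, 4}  B3 = {0, 1, 3}  B4 = {0, 3, 5}
Tree: B1–B2, B2–B3, B3–B4
Each bag holds 3 vertices, so the decomposition has width 2, which upper-bounds the treewidth. Since 3–2–4–1–0–5–3 is a cycle in G, G is not acyclic. Forests are exactly the graphs of treewidth ≤ 1, so tw(G) ≥ 2. Combining the bounds, tw(G) = 2.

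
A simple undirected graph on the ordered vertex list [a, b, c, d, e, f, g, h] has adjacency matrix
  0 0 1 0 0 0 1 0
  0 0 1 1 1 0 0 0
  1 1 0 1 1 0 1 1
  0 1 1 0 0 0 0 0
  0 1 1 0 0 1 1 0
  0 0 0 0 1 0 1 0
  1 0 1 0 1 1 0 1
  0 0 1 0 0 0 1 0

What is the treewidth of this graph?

A width-2 tree decomposition is:
Bags: B1 = {b, c, e}  B2 = {c, e, g}  B3 = {c, g, h}  B4 = {a, c, g}  B5 = {e, f, g}  B6 = {b, c, d}
Tree: B1–B2, B2–B3, B2–B4, B2–B5, B1–B6
Each bag holds 3 vertices, so the decomposition has width 2, which upper-bounds the treewidth. For the lower bound, the 3 vertices {b, c, d} are pairwise adjacent, and any tree decomposition puts a clique entirely inside one bag — forcing width ≥ 2. Hence tw(G) = 2 exactly.

2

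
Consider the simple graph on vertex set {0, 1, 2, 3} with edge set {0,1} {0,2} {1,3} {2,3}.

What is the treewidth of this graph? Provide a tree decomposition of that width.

Treewidth 2.
Bags: B1 = {0, 1, 3}  B2 = {0, 2, 3}
Tree: B1–B2

The largest bag has 3 vertices, giving width 2; this decomposition certifies tw(G) ≤ 2. For the lower bound, G contains the cycle 0–1–3–2–0, so G is not a forest; only forests have treewidth ≤ 1, hence tw(G) ≥ 2. Therefore the treewidth is 2.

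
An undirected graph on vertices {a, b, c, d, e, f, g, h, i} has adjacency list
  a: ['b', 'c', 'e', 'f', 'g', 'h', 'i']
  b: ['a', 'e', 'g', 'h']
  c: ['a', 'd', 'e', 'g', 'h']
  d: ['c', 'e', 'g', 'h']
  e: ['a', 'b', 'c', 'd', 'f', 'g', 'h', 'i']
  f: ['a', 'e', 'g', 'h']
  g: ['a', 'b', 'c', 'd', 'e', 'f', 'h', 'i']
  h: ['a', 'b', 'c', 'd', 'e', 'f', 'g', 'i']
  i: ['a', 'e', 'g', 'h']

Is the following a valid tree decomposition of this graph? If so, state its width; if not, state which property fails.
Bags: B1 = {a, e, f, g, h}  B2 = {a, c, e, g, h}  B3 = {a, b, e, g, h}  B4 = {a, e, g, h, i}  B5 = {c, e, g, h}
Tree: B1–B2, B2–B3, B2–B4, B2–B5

No — vertex d appears in no bag.

A tree decomposition must satisfy three properties: every vertex lies in some bag; for every edge, both endpoints lie together in some bag; and for every vertex, the bags containing it form a connected subtree. Here vertex d appears in no bag, so the decomposition is invalid.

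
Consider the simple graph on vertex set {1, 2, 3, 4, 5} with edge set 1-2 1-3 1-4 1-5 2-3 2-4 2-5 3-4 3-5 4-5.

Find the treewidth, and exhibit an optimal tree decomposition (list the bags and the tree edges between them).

Treewidth 4.
One such decomposition:
Bags: B1 = {1, 2, 3, 4, 5}
Tree: (single bag)

With just one bag of size 5, the width is 5 − 1 = 4, so tw(G) ≤ 4. On the other hand G contains the 5-clique {1, 2, 3, 4, 5}. A clique must lie in a single bag of any decomposition, so no decomposition can have width below 4. The upper and lower bounds meet at 4, so that is the treewidth.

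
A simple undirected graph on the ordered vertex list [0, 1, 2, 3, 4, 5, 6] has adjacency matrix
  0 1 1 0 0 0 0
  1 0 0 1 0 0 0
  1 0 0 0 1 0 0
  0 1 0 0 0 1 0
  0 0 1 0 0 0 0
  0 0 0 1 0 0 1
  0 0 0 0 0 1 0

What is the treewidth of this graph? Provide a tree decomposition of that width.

Each bag holds 2 vertices, so the decomposition has width 1, which upper-bounds the treewidth. Since G has at least one edge (e.g. 6–5), it is not an edgeless graph, so tw(G) ≥ 1. Therefore the treewidth is 1.

Treewidth 1.
One optimal decomposition is:
Bags: B1 = {5, 6}  B2 = {3, 5}  B3 = {1, 3}  B4 = {0, 1}  B5 = {0, 2}  B6 = {2, 4}
Tree: B1–B2, B2–B3, B3–B4, B4–B5, B5–B6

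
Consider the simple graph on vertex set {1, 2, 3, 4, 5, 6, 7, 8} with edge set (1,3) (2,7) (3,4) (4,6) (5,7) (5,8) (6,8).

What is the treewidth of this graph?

A width-1 tree decomposition is:
Bags: B1 = {2, 7}  B2 = {5, 7}  B3 = {5, 8}  B4 = {6, 8}  B5 = {4, 6}  B6 = {3, 4}  B7 = {1, 3}
Tree: B1–B2, B2–B3, B3–B4, B4–B5, B5–B6, B6–B7
The largest bag has 2 vertices, giving width 1; this decomposition certifies tw(G) ≤ 1. Since G has at least one edge (e.g. 2–7), it is not an edgeless graph, so tw(G) ≥ 1. Therefore the treewidth is 1.

1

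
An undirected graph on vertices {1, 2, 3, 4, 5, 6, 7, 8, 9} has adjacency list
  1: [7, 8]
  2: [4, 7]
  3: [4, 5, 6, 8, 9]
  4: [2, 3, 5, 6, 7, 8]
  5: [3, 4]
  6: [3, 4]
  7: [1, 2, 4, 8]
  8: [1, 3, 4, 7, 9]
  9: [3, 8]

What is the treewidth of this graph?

A width-2 tree decomposition is:
Bags: B1 = {3, 4, 8}  B2 = {4, 7, 8}  B3 = {3, 4, 5}  B4 = {3, 8, 9}  B5 = {3, 4, 6}  B6 = {2, 4, 7}  B7 = {1, 7, 8}
Tree: B1–B2, B1–B3, B1–B4, B3–B5, B2–B6, B2–B7
Every bag has size at most 3, so the width is 3 − 1 = 2 and tw(G) ≤ 2. For the lower bound, the 3 vertices {1, 7, 8} are pairwise adjacent, and any tree decomposition puts a clique entirely inside one bag — forcing width ≥ 2. The upper and lower bounds meet at 2, so that is the treewidth.

2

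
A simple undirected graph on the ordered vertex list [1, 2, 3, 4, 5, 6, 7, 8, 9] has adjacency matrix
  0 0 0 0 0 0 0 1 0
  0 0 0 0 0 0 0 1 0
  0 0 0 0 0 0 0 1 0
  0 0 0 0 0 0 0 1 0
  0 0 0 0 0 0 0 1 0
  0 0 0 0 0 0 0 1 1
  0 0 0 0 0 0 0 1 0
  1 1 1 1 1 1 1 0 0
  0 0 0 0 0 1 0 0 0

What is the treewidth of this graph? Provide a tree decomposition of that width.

Each bag holds 2 vertices, so the decomposition has width 1, which upper-bounds the treewidth. Since G has at least one edge (e.g. 8–3), it is not an edgeless graph, so tw(G) ≥ 1. The upper and lower bounds meet at 1, so that is the treewidth.

Treewidth 1.
Bags: B1 = {3, 8}  B2 = {6, 8}  B3 = {1, 8}  B4 = {5, 8}  B5 = {7, 8}  B6 = {4, 8}  B7 = {2, 8}  B8 = {6, 9}
Tree: B1–B2, B2–B3, B3–B4, B1–B5, B4–B6, B3–B7, B2–B8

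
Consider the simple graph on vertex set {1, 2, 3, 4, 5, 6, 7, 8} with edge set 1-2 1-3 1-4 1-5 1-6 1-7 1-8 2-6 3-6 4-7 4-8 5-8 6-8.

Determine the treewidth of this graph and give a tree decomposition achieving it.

Treewidth 2.
One optimal decomposition is:
Bags: B1 = {1, 6, 8}  B2 = {1, 5, 8}  B3 = {1, 2, 6}  B4 = {1, 4, 8}  B5 = {1, 4, 7}  B6 = {1, 3, 6}
Tree: B1–B2, B1–B3, B2–B4, B4–B5, B3–B6

The largest bag has 3 vertices, giving width 2; this decomposition certifies tw(G) ≤ 2. On the other hand G contains the 3-clique {1, 4, 8}. A clique must lie in a single bag of any decomposition, so no decomposition can have width below 2. Therefore the treewidth is 2.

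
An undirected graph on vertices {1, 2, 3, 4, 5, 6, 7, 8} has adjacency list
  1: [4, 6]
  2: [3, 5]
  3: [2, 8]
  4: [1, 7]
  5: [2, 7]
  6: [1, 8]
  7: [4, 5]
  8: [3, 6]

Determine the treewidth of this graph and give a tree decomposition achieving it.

The largest bag has 3 vertices, giving width 2; this decomposition certifies tw(G) ≤ 2. For the lower bound, G contains the cycle 6–8–3–2–5–7–4–1–6, so G is not a forest; only forests have treewidth ≤ 1, hence tw(G) ≥ 2. Combining the bounds, tw(G) = 2.

Treewidth 2.
One optimal decomposition is:
Bags: B1 = {3, 6, 8}  B2 = {2, 3, 6}  B3 = {2, 5, 6}  B4 = {5, 6, 7}  B5 = {4, 6, 7}  B6 = {1, 4, 6}
Tree: B1–B2, B2–B3, B3–B4, B4–B5, B5–B6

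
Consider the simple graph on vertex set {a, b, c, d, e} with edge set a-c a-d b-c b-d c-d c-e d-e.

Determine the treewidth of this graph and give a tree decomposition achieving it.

Each bag holds 3 vertices, so the decomposition has width 2, which upper-bounds the treewidth. On the other hand G contains the 3-clique {c, d, e}. A clique must lie in a single bag of any decomposition, so no decomposition can have width below 2. Combining the bounds, tw(G) = 2.

Treewidth 2.
Bags: B1 = {c, d, e}  B2 = {a, c, d}  B3 = {b, c, d}
Tree: B1–B2, B1–B3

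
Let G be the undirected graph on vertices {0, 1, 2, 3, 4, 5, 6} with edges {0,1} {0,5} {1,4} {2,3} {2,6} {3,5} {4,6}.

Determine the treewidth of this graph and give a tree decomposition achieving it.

Each bag holds 3 vertices, so the decomposition has width 2, which upper-bounds the treewidth. The edges 1–4–6–2–3–5–0–1 form a cycle, so G is not a tree and its treewidth is at least 2. Therefore the treewidth is 2.

Treewidth 2.
Bags: B1 = {1, 4, 6}  B2 = {1, 2, 6}  B3 = {1, 2, 3}  B4 = {1, 3, 5}  B5 = {0, 1, 5}
Tree: B1–B2, B2–B3, B3–B4, B4–B5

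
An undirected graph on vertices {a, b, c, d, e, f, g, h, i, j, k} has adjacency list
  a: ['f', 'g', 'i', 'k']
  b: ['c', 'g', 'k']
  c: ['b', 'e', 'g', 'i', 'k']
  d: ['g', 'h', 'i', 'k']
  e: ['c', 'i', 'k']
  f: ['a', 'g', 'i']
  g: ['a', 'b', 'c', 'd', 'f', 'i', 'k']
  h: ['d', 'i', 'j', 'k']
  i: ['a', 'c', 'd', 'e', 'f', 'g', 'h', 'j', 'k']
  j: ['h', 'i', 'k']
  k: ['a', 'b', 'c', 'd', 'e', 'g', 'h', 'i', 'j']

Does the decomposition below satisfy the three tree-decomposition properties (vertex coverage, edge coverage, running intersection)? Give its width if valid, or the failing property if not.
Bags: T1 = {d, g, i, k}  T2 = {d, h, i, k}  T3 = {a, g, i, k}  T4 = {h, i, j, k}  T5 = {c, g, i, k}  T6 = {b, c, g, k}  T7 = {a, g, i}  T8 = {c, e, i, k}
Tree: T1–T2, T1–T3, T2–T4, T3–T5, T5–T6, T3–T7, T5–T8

No — vertex f appears in no bag.

A tree decomposition must satisfy three properties: every vertex lies in some bag; for every edge, both endpoints lie together in some bag; and for every vertex, the bags containing it form a connected subtree. Here vertex f appears in no bag, so the decomposition is invalid.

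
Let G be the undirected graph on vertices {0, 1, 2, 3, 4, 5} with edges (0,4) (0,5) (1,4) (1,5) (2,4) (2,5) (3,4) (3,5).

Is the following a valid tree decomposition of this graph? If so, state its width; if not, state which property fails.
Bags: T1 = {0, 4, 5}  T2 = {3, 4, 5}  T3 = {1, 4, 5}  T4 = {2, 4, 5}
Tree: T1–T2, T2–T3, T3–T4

Checking the three conditions: (i) the bags cover all of {0, 1, 2, 3, 4, 5}; (ii) for each edge, some bag contains both endpoints; (iii) the bags containing any fixed vertex form a subtree. All hold, so the decomposition is valid with width 3 − 1 = 2.

Yes; width 2.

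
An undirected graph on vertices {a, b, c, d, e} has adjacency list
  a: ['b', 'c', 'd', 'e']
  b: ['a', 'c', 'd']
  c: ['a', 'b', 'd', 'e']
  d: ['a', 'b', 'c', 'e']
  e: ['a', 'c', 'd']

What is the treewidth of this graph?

A width-3 tree decomposition is:
Bags: B1 = {a, c, d, e}  B2 = {a, b, c, d}
Tree: B1–B2
Every bag has size at most 4, so the width is 4 − 1 = 3 and tw(G) ≤ 3. Conversely, {a, c, d, e} is a clique of size 4, and the vertices of any clique must share a bag in every tree decomposition; so some bag has ≥ 4 vertices and tw(G) ≥ 3. Hence tw(G) = 3 exactly.

3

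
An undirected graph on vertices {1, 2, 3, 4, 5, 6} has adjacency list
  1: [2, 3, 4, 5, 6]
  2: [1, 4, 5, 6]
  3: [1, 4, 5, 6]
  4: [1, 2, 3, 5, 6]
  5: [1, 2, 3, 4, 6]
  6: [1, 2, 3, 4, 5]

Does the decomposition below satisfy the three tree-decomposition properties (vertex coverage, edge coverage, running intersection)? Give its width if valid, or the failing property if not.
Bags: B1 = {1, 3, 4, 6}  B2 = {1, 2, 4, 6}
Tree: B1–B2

No — vertex 5 appears in no bag.

A tree decomposition must satisfy three properties: every vertex lies in some bag; for every edge, both endpoints lie together in some bag; and for every vertex, the bags containing it form a connected subtree. Here vertex 5 appears in no bag, so the decomposition is invalid.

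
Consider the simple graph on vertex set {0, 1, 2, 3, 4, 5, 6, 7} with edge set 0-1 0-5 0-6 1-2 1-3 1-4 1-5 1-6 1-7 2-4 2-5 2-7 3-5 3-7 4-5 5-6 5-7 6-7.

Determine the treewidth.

3

A width-3 tree decomposition is:
Bags: B1 = {1, 2, 5, 7}  B2 = {1, 5, 6, 7}  B3 = {0, 1, 5, 6}  B4 = {1, 2, 4, 5}  B5 = {1, 3, 5, 7}
Tree: B1–B2, B2–B3, B1–B4, B2–B5
Each bag holds 4 vertices, so the decomposition has width 3, which upper-bounds the treewidth. For the lower bound, the 4 vertices {0, 1, 5, 6} are pairwise adjacent, and any tree decomposition puts a clique entirely inside one bag — forcing width ≥ 3. The upper and lower bounds meet at 3, so that is the treewidth.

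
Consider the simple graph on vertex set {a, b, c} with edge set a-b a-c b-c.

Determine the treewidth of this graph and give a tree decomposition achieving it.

Treewidth 2.
One such decomposition:
Bags: B1 = {a, b, c}
Tree: (single bag)

A single bag containing all 3 vertices is trivially a valid decomposition of width 2. On the other hand G contains the 3-clique {a, b, c}. A clique must lie in a single bag of any decomposition, so no decomposition can have width below 2. Hence tw(G) = 2 exactly.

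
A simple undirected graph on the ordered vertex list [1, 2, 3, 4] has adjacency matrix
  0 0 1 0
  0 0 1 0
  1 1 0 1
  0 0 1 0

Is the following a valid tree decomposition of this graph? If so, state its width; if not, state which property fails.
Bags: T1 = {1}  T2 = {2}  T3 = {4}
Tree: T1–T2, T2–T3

No — vertex 3 appears in no bag.

A tree decomposition must satisfy three properties: every vertex lies in some bag; for every edge, both endpoints lie together in some bag; and for every vertex, the bags containing it form a connected subtree. Here vertex 3 appears in no bag, so the decomposition is invalid.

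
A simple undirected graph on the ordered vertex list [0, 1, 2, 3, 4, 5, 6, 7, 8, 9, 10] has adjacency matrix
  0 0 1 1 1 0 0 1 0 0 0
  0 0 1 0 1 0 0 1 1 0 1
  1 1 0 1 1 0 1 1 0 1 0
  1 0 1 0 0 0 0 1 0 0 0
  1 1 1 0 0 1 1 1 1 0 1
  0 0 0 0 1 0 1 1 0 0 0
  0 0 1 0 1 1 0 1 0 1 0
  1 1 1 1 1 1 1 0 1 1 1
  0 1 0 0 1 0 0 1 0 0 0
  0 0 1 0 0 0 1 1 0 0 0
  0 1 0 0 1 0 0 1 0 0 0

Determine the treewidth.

A width-3 tree decomposition is:
Bags: B1 = {2, 4, 6, 7}  B2 = {1, 2, 4, 7}  B3 = {0, 2, 4, 7}  B4 = {4, 5, 6, 7}  B5 = {2, 6, 7, 9}  B6 = {0, 2, 3, 7}  B7 = {1, 4, 7, 8}  B8 = {1, 4, 7, 10}
Tree: B1–B2, B2–B3, B1–B4, B1–B5, B3–B6, B2–B7, B7–B8
Each bag holds 4 vertices, so the decomposition has width 3, which upper-bounds the treewidth. On the other hand G contains the 4-clique {2, 6, 7, 9}. A clique must lie in a single bag of any decomposition, so no decomposition can have width below 3. Hence tw(G) = 3 exactly.

3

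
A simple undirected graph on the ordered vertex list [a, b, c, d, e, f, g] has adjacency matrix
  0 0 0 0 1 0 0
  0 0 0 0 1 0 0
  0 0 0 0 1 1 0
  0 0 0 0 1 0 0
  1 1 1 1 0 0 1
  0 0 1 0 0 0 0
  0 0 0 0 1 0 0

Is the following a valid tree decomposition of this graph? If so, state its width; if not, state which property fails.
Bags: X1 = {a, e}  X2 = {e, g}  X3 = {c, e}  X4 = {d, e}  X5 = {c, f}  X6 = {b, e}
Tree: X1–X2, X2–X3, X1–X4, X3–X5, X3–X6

Yes; width 1.

Checking the three conditions: (i) the bags cover all of {a, b, c, d, e, f, g}; (ii) for each edge, some bag contains both endpoints; (iii) the bags containing any fixed vertex form a subtree. All hold, so the decomposition is valid with width 2 − 1 = 1.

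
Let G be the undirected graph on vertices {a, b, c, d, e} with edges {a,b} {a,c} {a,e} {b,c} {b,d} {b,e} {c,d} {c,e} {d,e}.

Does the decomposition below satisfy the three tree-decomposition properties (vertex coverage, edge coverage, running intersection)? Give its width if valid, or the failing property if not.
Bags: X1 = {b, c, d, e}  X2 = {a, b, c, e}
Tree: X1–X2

Vertex coverage: the bags together contain {a, b, c, d, e}, the full vertex set. Edge coverage: each edge of G has both endpoints in at least one bag. Running intersection: for every vertex, the bags containing it form a connected subtree. All three properties hold, so this is a valid tree decomposition of width max|bag| − 1 = 3, and hence tw(G) ≤ 3.

Yes; width 3.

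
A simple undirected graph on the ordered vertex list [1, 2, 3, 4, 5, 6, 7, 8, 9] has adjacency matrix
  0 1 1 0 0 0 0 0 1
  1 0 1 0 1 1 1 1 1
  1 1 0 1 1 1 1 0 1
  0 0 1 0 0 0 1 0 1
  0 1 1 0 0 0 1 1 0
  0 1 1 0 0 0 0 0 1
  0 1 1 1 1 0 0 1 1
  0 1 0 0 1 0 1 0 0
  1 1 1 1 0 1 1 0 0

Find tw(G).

3

A width-3 tree decomposition is:
Bags: B1 = {2, 3, 7, 9}  B2 = {2, 3, 5, 7}  B3 = {2, 5, 7, 8}  B4 = {3, 4, 7, 9}  B5 = {2, 3, 6, 9}  B6 = {1, 2, 3, 9}
Tree: B1–B2, B2–B3, B1–B4, B1–B5, B5–B6
Every bag has size at most 4, so the width is 4 − 1 = 3 and tw(G) ≤ 3. On the other hand G contains the 4-clique {2, 5, 7, 8}. A clique must lie in a single bag of any decomposition, so no decomposition can have width below 3. Therefore the treewidth is 3.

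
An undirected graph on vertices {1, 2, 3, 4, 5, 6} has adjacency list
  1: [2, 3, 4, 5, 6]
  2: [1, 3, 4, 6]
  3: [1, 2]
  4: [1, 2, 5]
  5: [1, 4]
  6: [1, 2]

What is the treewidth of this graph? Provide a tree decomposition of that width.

Treewidth 2.
One optimal decomposition is:
Bags: B1 = {1, 2, 3}  B2 = {1, 2, 4}  B3 = {1, 4, 5}  B4 = {1, 2, 6}
Tree: B1–B2, B2–B3, B1–B4

Every bag has size at most 3, so the width is 3 − 1 = 2 and tw(G) ≤ 2. For the lower bound, the 3 vertices {1, 2, 3} are pairwise adjacent, and any tree decomposition puts a clique entirely inside one bag — forcing width ≥ 2. Hence tw(G) = 2 exactly.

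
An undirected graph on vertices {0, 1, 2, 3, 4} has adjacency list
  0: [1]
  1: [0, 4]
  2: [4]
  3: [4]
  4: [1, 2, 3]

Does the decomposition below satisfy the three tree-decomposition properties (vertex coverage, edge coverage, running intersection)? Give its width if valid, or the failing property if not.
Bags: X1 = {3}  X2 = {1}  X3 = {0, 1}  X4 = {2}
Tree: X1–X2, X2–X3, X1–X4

No — vertex 4 appears in no bag.

A tree decomposition must satisfy three properties: every vertex lies in some bag; for every edge, both endpoints lie together in some bag; and for every vertex, the bags containing it form a connected subtree. Here vertex 4 appears in no bag, so the decomposition is invalid.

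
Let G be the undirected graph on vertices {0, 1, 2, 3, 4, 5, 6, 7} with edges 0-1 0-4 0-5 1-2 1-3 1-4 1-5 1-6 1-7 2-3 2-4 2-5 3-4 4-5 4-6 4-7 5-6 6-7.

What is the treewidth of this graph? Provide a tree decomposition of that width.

Treewidth 3.
Bags: B1 = {1, 4, 6, 7}  B2 = {1, 4, 5, 6}  B3 = {0, 1, 4, 5}  B4 = {1, 2, 4, 5}  B5 = {1, 2, 3, 4}
Tree: B1–B2, B2–B3, B3–B4, B4–B5

Each bag holds 4 vertices, so the decomposition has width 3, which upper-bounds the treewidth. For the lower bound, the 4 vertices {1, 2, 3, 4} are pairwise adjacent, and any tree decomposition puts a clique entirely inside one bag — forcing width ≥ 3. The upper and lower bounds meet at 3, so that is the treewidth.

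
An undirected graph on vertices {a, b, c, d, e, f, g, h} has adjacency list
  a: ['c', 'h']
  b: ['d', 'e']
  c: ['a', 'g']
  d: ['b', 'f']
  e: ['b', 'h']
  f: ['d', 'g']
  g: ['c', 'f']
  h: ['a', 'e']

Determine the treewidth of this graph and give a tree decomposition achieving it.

Treewidth 2.
Bags: B1 = {b, d, f}  B2 = {b, e, f}  B3 = {e, f, h}  B4 = {a, f, h}  B5 = {a, c, f}  B6 = {c, f, g}
Tree: B1–B2, B2–B3, B3–B4, B4–B5, B5–B6

Every bag has size at most 3, so the width is 3 − 1 = 2 and tw(G) ≤ 2. Since f–d–b–e–h–a–c–g–f is a cycle in G, G is not acyclic. Forests are exactly the graphs of treewidth ≤ 1, so tw(G) ≥ 2. Hence tw(G) = 2 exactly.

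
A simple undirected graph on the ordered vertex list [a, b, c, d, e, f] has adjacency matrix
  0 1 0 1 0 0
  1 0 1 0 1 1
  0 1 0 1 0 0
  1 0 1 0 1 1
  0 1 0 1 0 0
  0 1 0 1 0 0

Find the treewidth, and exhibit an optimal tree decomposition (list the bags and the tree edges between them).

Treewidth 2.
One such decomposition:
Bags: B1 = {a, b, d}  B2 = {b, c, d}  B3 = {b, d, f}  B4 = {b, d, e}
Tree: B1–B2, B2–B3, B3–B4

Each bag holds 3 vertices, so the decomposition has width 2, which upper-bounds the treewidth. The edges b–a–d–c–b form a cycle, so G is not a tree and its treewidth is at least 2. Therefore the treewidth is 2.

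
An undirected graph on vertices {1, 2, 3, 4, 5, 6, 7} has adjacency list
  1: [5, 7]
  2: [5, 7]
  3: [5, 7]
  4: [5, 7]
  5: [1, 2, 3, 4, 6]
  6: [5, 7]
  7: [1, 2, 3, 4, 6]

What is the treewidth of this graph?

2

A width-2 tree decomposition is:
Bags: B1 = {1, 5, 7}  B2 = {2, 5, 7}  B3 = {5, 6, 7}  B4 = {3, 5, 7}  B5 = {4, 5, 7}
Tree: B1–B2, B2–B3, B3–B4, B4–B5
Every bag has size at most 3, so the width is 3 − 1 = 2 and tw(G) ≤ 2. Since 5–1–7–2–5 is a cycle in G, G is not acyclic. Forests are exactly the graphs of treewidth ≤ 1, so tw(G) ≥ 2. The upper and lower bounds meet at 2, so that is the treewidth.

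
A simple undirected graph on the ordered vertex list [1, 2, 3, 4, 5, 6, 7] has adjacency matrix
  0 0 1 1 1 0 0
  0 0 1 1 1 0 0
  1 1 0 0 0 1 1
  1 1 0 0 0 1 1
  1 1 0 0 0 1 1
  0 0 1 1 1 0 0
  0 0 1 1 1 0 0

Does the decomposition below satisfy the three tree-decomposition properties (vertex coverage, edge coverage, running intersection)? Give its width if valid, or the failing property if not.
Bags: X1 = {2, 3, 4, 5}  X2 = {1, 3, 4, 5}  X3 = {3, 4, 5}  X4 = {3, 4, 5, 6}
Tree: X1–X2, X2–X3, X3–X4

A tree decomposition must satisfy three properties: every vertex lies in some bag; for every edge, both endpoints lie together in some bag; and for every vertex, the bags containing it form a connected subtree. Here vertex 7 appears in no bag, so the decomposition is invalid.

No — vertex 7 appears in no bag.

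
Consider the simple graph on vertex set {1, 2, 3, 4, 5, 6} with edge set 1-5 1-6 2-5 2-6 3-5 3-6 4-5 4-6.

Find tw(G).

2

A width-2 tree decomposition is:
Bags: B1 = {1, 5, 6}  B2 = {2, 5, 6}  B3 = {4, 5, 6}  B4 = {3, 5, 6}
Tree: B1–B2, B2–B3, B3–B4
The largest bag has 3 vertices, giving width 2; this decomposition certifies tw(G) ≤ 2. Since 5–1–6–2–5 is a cycle in G, G is not acyclic. Forests are exactly the graphs of treewidth ≤ 1, so tw(G) ≥ 2. Therefore the treewidth is 2.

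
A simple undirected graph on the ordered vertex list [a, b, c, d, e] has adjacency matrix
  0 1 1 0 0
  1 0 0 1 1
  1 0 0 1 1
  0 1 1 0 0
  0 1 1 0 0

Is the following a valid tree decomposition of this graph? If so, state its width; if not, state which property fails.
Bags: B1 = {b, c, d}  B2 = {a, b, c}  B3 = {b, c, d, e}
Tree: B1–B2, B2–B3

No — bags containing vertex d are not connected in the tree.

A tree decomposition must satisfy three properties: every vertex lies in some bag; for every edge, both endpoints lie together in some bag; and for every vertex, the bags containing it form a connected subtree. Here bags containing vertex d are not connected in the tree, so the decomposition is invalid.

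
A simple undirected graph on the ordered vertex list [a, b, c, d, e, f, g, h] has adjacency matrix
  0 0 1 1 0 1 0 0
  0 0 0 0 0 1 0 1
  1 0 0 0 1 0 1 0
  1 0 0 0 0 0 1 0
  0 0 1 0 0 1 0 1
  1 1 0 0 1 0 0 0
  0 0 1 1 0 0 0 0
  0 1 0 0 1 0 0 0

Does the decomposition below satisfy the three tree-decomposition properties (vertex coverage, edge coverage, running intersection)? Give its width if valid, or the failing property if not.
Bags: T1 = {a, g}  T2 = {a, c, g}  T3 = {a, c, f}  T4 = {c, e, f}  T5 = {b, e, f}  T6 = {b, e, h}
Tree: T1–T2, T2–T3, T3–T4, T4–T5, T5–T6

A tree decomposition must satisfy three properties: every vertex lies in some bag; for every edge, both endpoints lie together in some bag; and for every vertex, the bags containing it form a connected subtree. Here vertex d appears in no bag, so the decomposition is invalid.

No — vertex d appears in no bag.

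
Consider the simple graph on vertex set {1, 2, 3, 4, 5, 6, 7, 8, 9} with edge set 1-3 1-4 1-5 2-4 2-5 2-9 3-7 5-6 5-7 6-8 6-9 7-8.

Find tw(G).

A width-3 tree decomposition is:
Bags: B1 = {2, 4, 6, 9}  B2 = {2, 4, 5, 6}  B3 = {1, 4, 5, 6}  B4 = {1, 5, 6, 8}  B5 = {1, 5, 7, 8}  B6 = {1, 3, 7, 8}
Tree: B1–B2, B2–B3, B3–B4, B4–B5, B5–B6
The largest bag has 4 vertices, giving width 3; this decomposition certifies tw(G) ≤ 3. For the lower bound: the 4 vertex sets {2,4,9}, {6}, {5}, {1,3,7,8} are disjoint, each induces a connected subgraph, and every pair is joined by at least one edge of G. Contracting each set to a single vertex therefore yields K_{4} as a minor, and since treewidth is minor-monotone, tw(G) ≥ tw(K_{4}) = 3. The upper and lower bounds meet at 3, so that is the treewidth.

3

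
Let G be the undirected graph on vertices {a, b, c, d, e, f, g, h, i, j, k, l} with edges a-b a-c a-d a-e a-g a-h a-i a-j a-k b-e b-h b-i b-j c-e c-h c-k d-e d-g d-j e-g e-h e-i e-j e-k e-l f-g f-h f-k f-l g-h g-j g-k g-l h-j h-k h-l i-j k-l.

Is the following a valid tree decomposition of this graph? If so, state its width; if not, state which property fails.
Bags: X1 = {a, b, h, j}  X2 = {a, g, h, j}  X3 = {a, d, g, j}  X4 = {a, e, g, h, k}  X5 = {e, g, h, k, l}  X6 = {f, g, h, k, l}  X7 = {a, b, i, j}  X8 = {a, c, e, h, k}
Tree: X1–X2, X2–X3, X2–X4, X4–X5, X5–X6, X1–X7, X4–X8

No — edge (b,e) lies in no bag.

A tree decomposition must satisfy three properties: every vertex lies in some bag; for every edge, both endpoints lie together in some bag; and for every vertex, the bags containing it form a connected subtree. Here edge (b,e) lies in no bag, so the decomposition is invalid.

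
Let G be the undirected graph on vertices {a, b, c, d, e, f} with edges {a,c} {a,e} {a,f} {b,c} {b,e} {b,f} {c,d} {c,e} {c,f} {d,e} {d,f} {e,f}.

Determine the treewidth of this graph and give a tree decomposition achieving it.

Every bag has size at most 4, so the width is 4 − 1 = 3 and tw(G) ≤ 3. For the lower bound, the 4 vertices {c, d, e, f} are pairwise adjacent, and any tree decomposition puts a clique entirely inside one bag — forcing width ≥ 3. Hence tw(G) = 3 exactly.

Treewidth 3.
Bags: B1 = {c, d, e, f}  B2 = {a, c, e, f}  B3 = {b, c, e, f}
Tree: B1–B2, B2–B3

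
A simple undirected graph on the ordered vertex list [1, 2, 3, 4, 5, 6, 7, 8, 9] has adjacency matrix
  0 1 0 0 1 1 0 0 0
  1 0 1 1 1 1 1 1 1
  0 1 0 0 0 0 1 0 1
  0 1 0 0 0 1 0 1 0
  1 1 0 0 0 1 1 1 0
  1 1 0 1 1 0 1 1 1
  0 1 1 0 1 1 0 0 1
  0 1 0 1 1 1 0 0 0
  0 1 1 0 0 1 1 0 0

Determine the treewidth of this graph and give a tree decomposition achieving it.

Each bag holds 4 vertices, so the decomposition has width 3, which upper-bounds the treewidth. Conversely, {2, 3, 7, 9} is a clique of size 4, and the vertices of any clique must share a bag in every tree decomposition; so some bag has ≥ 4 vertices and tw(G) ≥ 3. Therefore the treewidth is 3.

Treewidth 3.
One optimal decomposition is:
Bags: B1 = {2, 5, 6, 8}  B2 = {2, 5, 6, 7}  B3 = {2, 6, 7, 9}  B4 = {1, 2, 5, 6}  B5 = {2, 4, 6, 8}  B6 = {2, 3, 7, 9}
Tree: B1–B2, B2–B3, B1–B4, B1–B5, B3–B6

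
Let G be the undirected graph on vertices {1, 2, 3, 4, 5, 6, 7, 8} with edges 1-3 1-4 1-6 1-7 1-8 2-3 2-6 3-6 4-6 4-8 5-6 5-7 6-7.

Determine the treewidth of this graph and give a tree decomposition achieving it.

Every bag has size at most 3, so the width is 3 − 1 = 2 and tw(G) ≤ 2. For the lower bound, the 3 vertices {1, 4, 8} are pairwise adjacent, and any tree decomposition puts a clique entirely inside one bag — forcing width ≥ 2. The upper and lower bounds meet at 2, so that is the treewidth.

Treewidth 2.
One optimal decomposition is:
Bags: B1 = {2, 3, 6}  B2 = {1, 3, 6}  B3 = {1, 4, 6}  B4 = {1, 6, 7}  B5 = {5, 6, 7}  B6 = {1, 4, 8}
Tree: B1–B2, B2–B3, B2–B4, B4–B5, B3–B6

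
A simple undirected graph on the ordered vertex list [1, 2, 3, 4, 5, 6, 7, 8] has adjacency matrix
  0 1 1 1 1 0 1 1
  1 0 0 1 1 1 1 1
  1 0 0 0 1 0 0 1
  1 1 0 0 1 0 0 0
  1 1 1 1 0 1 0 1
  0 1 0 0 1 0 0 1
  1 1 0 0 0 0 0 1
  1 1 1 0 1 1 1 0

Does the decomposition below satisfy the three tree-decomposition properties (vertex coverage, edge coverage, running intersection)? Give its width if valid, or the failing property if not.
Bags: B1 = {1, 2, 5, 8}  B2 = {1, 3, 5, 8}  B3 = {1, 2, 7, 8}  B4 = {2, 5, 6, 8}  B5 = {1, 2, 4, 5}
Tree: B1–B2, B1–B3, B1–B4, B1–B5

Checking the three conditions: (i) the bags cover all of {1, 2, 3, 4, 5, 6, 7, 8}; (ii) for each edge, some bag contains both endpoints; (iii) the bags containing any fixed vertex form a subtree. All hold, so the decomposition is valid with width 4 − 1 = 3.

Yes; width 3.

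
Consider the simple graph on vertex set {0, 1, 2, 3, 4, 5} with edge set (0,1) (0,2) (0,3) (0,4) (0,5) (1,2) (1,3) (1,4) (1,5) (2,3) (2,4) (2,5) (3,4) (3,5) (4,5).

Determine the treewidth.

A width-5 tree decomposition is:
Bags: B1 = {0, 1, 2, 3, 4, 5}
Tree: (single bag)
A single bag containing all 6 vertices is trivially a valid decomposition of width 5. Conversely, {0, 1, 2, 3, 4, 5} is a clique of size 6, and the vertices of any clique must share a bag in every tree decomposition; so some bag has ≥ 6 vertices and tw(G) ≥ 5. Therefore the treewidth is 5.

5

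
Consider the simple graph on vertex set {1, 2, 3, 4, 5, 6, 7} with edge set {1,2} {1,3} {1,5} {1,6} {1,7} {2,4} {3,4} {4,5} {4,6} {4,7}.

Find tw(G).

A width-2 tree decomposition is:
Bags: B1 = {1, 3, 4}  B2 = {1, 2, 4}  B3 = {1, 4, 6}  B4 = {1, 4, 7}  B5 = {1, 4, 5}
Tree: B1–B2, B2–B3, B3–B4, B4–B5
Every bag has size at most 3, so the width is 3 − 1 = 2 and tw(G) ≤ 2. The edges 4–3–1–2–4 form a cycle, so G is not a tree and its treewidth is at least 2. Hence tw(G) = 2 exactly.

2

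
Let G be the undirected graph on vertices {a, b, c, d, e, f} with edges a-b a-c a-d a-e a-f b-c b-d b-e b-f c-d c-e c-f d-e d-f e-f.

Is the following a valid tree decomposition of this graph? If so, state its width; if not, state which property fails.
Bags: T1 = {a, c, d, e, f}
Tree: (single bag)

No — vertex b appears in no bag.

A tree decomposition must satisfy three properties: every vertex lies in some bag; for every edge, both endpoints lie together in some bag; and for every vertex, the bags containing it form a connected subtree. Here vertex b appears in no bag, so the decomposition is invalid.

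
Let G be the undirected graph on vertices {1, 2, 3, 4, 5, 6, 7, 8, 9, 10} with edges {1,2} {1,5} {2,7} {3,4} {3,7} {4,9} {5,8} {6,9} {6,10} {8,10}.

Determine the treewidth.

A width-2 tree decomposition is:
Bags: B1 = {1, 2, 7}  B2 = {1, 5, 7}  B3 = {5, 7, 8}  B4 = {7, 8, 10}  B5 = {6, 7, 10}  B6 = {6, 7, 9}  B7 = {4, 7, 9}  B8 = {3, 4, 7}
Tree: B1–B2, B2–B3, B3–B4, B4–B5, B5–B6, B6–B7, B7–B8
Each bag holds 3 vertices, so the decomposition has width 2, which upper-bounds the treewidth. Since 7–2–1–5–8–10–6–9–4–3–7 is a cycle in G, G is not acyclic. Forests are exactly the graphs of treewidth ≤ 1, so tw(G) ≥ 2. The upper and lower bounds meet at 2, so that is the treewidth.

2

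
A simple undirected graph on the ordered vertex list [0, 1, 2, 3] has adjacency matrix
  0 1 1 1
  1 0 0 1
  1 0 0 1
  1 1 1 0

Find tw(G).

2

A width-2 tree decomposition is:
Bags: B1 = {0, 2, 3}  B2 = {0, 1, 3}
Tree: B1–B2
The largest bag has 3 vertices, giving width 2; this decomposition certifies tw(G) ≤ 2. On the other hand G contains the 3-clique {0, 1, 3}. A clique must lie in a single bag of any decomposition, so no decomposition can have width below 2. Therefore the treewidth is 2.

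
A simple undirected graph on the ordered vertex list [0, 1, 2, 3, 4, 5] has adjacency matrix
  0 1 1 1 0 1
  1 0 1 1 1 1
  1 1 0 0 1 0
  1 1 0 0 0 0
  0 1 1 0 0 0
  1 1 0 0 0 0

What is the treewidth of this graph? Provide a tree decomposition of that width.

The largest bag has 3 vertices, giving width 2; this decomposition certifies tw(G) ≤ 2. On the other hand G contains the 3-clique {0, 1, 2}. A clique must lie in a single bag of any decomposition, so no decomposition can have width below 2. Hence tw(G) = 2 exactly.

Treewidth 2.
One such decomposition:
Bags: B1 = {0, 1, 3}  B2 = {0, 1, 5}  B3 = {0, 1, 2}  B4 = {1, 2, 4}
Tree: B1–B2, B1–B3, B3–B4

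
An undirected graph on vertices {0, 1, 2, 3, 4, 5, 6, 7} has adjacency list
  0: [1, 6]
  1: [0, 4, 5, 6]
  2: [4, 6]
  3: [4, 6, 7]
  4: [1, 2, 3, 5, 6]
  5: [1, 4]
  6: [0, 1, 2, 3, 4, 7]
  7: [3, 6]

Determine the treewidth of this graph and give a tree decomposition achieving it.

Treewidth 2.
One such decomposition:
Bags: B1 = {3, 6, 7}  B2 = {3, 4, 6}  B3 = {1, 4, 6}  B4 = {2, 4, 6}  B5 = {0, 1, 6}  B6 = {1, 4, 5}
Tree: B1–B2, B2–B3, B3–B4, B3–B5, B3–B6

Every bag has size at most 3, so the width is 3 − 1 = 2 and tw(G) ≤ 2. For the lower bound, the 3 vertices {1, 4, 5} are pairwise adjacent, and any tree decomposition puts a clique entirely inside one bag — forcing width ≥ 2. Hence tw(G) = 2 exactly.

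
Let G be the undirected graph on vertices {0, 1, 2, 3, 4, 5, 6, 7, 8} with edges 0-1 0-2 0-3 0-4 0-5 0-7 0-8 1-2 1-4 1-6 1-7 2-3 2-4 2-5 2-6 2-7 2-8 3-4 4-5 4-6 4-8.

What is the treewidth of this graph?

3

A width-3 tree decomposition is:
Bags: B1 = {0, 2, 4, 8}  B2 = {0, 1, 2, 4}  B3 = {0, 2, 3, 4}  B4 = {0, 1, 2, 7}  B5 = {1, 2, 4, 6}  B6 = {0, 2, 4, 5}
Tree: B1–B2, B1–B3, B2–B4, B2–B5, B2–B6
Every bag has size at most 4, so the width is 4 − 1 = 3 and tw(G) ≤ 3. For the lower bound, the 4 vertices {0, 2, 4, 8} are pairwise adjacent, and any tree decomposition puts a clique entirely inside one bag — forcing width ≥ 3. Combining the bounds, tw(G) = 3.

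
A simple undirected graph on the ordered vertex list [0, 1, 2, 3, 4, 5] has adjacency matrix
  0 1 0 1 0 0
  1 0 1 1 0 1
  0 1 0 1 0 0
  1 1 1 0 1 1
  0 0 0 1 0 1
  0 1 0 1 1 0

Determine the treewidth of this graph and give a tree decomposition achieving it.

Treewidth 2.
One optimal decomposition is:
Bags: B1 = {1, 2, 3}  B2 = {0, 1, 3}  B3 = {1, 3, 5}  B4 = {3, 4, 5}
Tree: B1–B2, B1–B3, B3–B4

Every bag has size at most 3, so the width is 3 − 1 = 2 and tw(G) ≤ 2. For the lower bound, the 3 vertices {0, 1, 3} are pairwise adjacent, and any tree decomposition puts a clique entirely inside one bag — forcing width ≥ 2. Hence tw(G) = 2 exactly.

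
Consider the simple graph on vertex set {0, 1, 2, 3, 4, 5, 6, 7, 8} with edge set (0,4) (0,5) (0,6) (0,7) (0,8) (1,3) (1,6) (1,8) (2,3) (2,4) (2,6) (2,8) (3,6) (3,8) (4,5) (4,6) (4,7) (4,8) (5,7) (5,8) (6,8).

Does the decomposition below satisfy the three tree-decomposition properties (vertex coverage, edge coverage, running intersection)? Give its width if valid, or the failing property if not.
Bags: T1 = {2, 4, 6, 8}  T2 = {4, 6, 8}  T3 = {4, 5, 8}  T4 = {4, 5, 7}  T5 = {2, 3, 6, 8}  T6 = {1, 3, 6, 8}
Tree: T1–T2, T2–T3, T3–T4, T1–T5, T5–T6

No — vertex 0 appears in no bag.

A tree decomposition must satisfy three properties: every vertex lies in some bag; for every edge, both endpoints lie together in some bag; and for every vertex, the bags containing it form a connected subtree. Here vertex 0 appears in no bag, so the decomposition is invalid.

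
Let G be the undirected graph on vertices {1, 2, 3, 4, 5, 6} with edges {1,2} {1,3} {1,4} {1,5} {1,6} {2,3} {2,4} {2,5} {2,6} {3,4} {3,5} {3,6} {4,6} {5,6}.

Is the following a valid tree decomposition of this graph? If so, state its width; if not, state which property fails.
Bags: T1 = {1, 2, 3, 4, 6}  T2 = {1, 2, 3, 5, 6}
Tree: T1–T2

Yes; width 4.

Vertex coverage: the bags together contain {1, 2, 3, 4, 5, 6}, the full vertex set. Edge coverage: each edge of G has both endpoints in at least one bag. Running intersection: for every vertex, the bags containing it form a connected subtree. All three properties hold, so this is a valid tree decomposition of width max|bag| − 1 = 4, and hence tw(G) ≤ 4.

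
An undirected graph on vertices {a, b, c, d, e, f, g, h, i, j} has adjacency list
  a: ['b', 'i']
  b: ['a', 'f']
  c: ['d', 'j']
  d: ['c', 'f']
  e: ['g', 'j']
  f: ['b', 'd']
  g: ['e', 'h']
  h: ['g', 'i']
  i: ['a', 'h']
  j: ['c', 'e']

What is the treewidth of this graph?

2

A width-2 tree decomposition is:
Bags: B1 = {c, d, j}  B2 = {d, e, j}  B3 = {d, e, g}  B4 = {d, g, h}  B5 = {d, h, i}  B6 = {a, d, i}  B7 = {a, b, d}  B8 = {b, d, f}
Tree: B1–B2, B2–B3, B3–B4, B4–B5, B5–B6, B6–B7, B7–B8
Every bag has size at most 3, so the width is 3 − 1 = 2 and tw(G) ≤ 2. For the lower bound, G contains the cycle d–c–j–e–g–h–i–a–b–f–d, so G is not a forest; only forests have treewidth ≤ 1, hence tw(G) ≥ 2. Hence tw(G) = 2 exactly.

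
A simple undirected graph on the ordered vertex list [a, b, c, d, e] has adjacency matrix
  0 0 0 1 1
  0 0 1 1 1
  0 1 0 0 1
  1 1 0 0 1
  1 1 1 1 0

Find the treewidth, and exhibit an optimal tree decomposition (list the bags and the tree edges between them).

Treewidth 2.
Bags: B1 = {b, d, e}  B2 = {a, d, e}  B3 = {b, c, e}
Tree: B1–B2, B1–B3

The largest bag has 3 vertices, giving width 2; this decomposition certifies tw(G) ≤ 2. On the other hand G contains the 3-clique {a, d, e}. A clique must lie in a single bag of any decomposition, so no decomposition can have width below 2. Hence tw(G) = 2 exactly.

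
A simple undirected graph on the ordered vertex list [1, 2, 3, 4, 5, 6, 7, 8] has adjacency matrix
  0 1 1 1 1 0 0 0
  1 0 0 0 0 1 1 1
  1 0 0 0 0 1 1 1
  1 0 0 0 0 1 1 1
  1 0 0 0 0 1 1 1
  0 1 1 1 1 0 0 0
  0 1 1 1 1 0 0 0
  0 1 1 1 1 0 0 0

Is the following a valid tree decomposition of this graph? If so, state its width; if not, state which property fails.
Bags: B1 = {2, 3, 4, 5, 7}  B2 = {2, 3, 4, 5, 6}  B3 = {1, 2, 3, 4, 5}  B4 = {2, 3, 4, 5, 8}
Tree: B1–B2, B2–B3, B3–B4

Every vertex of G appears in some bag (union = {1, 2, 3, 4, 5, 6, 7, 8}); every edge is covered by a bag; and for each vertex v the set of bags containing v is connected in the bag tree. The decomposition is therefore valid. The largest bag has 5 vertices, so the width is 4.

Yes; width 4.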